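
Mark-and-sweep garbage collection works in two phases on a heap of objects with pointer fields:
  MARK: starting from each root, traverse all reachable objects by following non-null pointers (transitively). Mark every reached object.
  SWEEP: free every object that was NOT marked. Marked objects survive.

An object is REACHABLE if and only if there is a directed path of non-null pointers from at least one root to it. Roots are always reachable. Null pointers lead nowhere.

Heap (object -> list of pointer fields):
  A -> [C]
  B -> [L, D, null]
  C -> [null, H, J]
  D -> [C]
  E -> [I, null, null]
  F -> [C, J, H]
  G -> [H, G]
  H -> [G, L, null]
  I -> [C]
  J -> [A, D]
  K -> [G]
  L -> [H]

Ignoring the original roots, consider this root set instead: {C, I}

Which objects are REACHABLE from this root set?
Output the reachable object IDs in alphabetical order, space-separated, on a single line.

Answer: A C D G H I J L

Derivation:
Roots: C I
Mark C: refs=null H J, marked=C
Mark I: refs=C, marked=C I
Mark H: refs=G L null, marked=C H I
Mark J: refs=A D, marked=C H I J
Mark G: refs=H G, marked=C G H I J
Mark L: refs=H, marked=C G H I J L
Mark A: refs=C, marked=A C G H I J L
Mark D: refs=C, marked=A C D G H I J L
Unmarked (collected): B E F K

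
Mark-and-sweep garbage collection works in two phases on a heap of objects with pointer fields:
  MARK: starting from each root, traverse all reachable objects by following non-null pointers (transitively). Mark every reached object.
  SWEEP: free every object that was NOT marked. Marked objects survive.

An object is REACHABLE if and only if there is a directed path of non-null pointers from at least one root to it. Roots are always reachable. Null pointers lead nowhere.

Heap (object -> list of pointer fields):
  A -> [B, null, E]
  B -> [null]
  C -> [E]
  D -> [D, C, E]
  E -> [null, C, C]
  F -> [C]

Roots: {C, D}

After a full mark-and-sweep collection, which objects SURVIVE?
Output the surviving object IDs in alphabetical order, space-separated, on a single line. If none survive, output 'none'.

Answer: C D E

Derivation:
Roots: C D
Mark C: refs=E, marked=C
Mark D: refs=D C E, marked=C D
Mark E: refs=null C C, marked=C D E
Unmarked (collected): A B F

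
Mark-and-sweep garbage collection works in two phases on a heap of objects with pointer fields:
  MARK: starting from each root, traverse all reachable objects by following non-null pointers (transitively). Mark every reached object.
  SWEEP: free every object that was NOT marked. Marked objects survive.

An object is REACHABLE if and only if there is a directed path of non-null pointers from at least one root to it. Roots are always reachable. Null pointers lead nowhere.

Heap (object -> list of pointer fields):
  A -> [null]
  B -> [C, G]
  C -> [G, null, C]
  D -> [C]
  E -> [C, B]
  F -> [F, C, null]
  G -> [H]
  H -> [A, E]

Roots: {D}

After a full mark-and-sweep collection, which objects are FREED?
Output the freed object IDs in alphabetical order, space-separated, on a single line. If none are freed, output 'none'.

Roots: D
Mark D: refs=C, marked=D
Mark C: refs=G null C, marked=C D
Mark G: refs=H, marked=C D G
Mark H: refs=A E, marked=C D G H
Mark A: refs=null, marked=A C D G H
Mark E: refs=C B, marked=A C D E G H
Mark B: refs=C G, marked=A B C D E G H
Unmarked (collected): F

Answer: F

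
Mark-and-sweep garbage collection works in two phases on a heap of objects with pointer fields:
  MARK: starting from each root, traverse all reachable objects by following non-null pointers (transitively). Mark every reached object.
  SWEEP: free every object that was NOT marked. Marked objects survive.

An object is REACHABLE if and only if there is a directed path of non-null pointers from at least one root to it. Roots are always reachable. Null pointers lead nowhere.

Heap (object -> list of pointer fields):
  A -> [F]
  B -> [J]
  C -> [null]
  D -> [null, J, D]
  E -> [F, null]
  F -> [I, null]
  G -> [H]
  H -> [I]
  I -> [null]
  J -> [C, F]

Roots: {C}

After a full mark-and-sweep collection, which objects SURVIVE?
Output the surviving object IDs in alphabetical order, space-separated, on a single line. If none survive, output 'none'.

Roots: C
Mark C: refs=null, marked=C
Unmarked (collected): A B D E F G H I J

Answer: C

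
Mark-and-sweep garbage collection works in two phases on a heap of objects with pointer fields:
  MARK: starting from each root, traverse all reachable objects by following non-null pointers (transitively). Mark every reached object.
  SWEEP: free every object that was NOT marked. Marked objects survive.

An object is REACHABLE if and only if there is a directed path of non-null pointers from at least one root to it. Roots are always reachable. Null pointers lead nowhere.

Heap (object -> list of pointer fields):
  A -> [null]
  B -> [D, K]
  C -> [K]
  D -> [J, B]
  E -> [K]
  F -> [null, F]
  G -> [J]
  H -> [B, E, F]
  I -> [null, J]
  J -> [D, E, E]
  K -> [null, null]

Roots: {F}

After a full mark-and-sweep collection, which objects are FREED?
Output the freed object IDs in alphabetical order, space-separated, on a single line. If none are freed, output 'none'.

Answer: A B C D E G H I J K

Derivation:
Roots: F
Mark F: refs=null F, marked=F
Unmarked (collected): A B C D E G H I J K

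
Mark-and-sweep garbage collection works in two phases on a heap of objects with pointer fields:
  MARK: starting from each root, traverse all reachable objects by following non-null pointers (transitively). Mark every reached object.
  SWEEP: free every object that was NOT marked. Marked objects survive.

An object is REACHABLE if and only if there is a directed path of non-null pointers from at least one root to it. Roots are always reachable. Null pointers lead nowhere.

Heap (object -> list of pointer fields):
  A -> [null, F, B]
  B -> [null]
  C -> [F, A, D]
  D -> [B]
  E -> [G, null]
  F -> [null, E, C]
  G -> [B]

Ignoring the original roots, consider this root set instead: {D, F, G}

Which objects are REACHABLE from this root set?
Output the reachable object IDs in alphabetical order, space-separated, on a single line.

Answer: A B C D E F G

Derivation:
Roots: D F G
Mark D: refs=B, marked=D
Mark F: refs=null E C, marked=D F
Mark G: refs=B, marked=D F G
Mark B: refs=null, marked=B D F G
Mark E: refs=G null, marked=B D E F G
Mark C: refs=F A D, marked=B C D E F G
Mark A: refs=null F B, marked=A B C D E F G
Unmarked (collected): (none)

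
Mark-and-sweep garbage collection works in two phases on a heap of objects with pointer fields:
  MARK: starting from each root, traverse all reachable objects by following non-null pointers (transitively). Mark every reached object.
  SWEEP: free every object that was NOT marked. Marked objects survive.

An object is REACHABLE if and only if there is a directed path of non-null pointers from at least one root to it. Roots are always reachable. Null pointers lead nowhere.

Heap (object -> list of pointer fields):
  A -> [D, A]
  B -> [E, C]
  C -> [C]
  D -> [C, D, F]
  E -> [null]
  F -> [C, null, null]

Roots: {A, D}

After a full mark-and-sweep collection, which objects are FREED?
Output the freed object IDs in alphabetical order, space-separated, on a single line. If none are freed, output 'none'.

Roots: A D
Mark A: refs=D A, marked=A
Mark D: refs=C D F, marked=A D
Mark C: refs=C, marked=A C D
Mark F: refs=C null null, marked=A C D F
Unmarked (collected): B E

Answer: B E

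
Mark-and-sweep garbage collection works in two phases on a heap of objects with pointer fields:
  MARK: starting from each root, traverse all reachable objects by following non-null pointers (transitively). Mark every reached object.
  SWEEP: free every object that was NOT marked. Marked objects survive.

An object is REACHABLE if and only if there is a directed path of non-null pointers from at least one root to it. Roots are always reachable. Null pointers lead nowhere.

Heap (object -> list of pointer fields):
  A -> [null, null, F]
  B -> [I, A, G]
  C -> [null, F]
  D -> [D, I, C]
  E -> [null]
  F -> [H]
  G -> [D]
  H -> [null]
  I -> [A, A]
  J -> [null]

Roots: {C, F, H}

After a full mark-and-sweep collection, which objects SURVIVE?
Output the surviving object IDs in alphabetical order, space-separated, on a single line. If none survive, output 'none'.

Answer: C F H

Derivation:
Roots: C F H
Mark C: refs=null F, marked=C
Mark F: refs=H, marked=C F
Mark H: refs=null, marked=C F H
Unmarked (collected): A B D E G I J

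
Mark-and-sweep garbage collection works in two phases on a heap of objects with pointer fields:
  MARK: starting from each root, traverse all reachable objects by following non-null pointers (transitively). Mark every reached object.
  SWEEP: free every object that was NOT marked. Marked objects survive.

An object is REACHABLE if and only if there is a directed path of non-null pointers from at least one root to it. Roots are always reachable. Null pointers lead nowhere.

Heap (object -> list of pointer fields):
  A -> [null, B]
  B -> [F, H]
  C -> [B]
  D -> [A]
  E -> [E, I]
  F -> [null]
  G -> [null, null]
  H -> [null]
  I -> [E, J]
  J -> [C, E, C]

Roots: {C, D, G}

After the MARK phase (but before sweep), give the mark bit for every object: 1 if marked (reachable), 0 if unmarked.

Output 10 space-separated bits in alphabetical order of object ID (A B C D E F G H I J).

Answer: 1 1 1 1 0 1 1 1 0 0

Derivation:
Roots: C D G
Mark C: refs=B, marked=C
Mark D: refs=A, marked=C D
Mark G: refs=null null, marked=C D G
Mark B: refs=F H, marked=B C D G
Mark A: refs=null B, marked=A B C D G
Mark F: refs=null, marked=A B C D F G
Mark H: refs=null, marked=A B C D F G H
Unmarked (collected): E I J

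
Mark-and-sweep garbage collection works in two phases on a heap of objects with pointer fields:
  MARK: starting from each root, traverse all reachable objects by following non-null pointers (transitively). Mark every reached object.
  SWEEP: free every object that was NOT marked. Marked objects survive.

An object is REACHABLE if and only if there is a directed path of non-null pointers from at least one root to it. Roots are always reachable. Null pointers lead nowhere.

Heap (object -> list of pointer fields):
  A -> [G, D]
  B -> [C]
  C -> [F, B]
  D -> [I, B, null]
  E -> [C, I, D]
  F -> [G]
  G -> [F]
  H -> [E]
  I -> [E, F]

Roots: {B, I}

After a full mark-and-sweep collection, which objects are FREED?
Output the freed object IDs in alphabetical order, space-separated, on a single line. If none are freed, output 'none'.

Roots: B I
Mark B: refs=C, marked=B
Mark I: refs=E F, marked=B I
Mark C: refs=F B, marked=B C I
Mark E: refs=C I D, marked=B C E I
Mark F: refs=G, marked=B C E F I
Mark D: refs=I B null, marked=B C D E F I
Mark G: refs=F, marked=B C D E F G I
Unmarked (collected): A H

Answer: A H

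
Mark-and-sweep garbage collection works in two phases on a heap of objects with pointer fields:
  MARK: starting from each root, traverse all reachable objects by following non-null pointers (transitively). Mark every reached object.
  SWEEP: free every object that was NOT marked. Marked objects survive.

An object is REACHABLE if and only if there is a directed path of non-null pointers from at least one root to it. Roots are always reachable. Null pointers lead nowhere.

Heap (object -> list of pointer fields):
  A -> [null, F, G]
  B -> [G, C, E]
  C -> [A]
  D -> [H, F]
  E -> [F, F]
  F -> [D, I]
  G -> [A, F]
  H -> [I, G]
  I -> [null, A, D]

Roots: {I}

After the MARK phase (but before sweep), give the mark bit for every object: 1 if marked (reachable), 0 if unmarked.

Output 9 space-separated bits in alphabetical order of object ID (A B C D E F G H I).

Roots: I
Mark I: refs=null A D, marked=I
Mark A: refs=null F G, marked=A I
Mark D: refs=H F, marked=A D I
Mark F: refs=D I, marked=A D F I
Mark G: refs=A F, marked=A D F G I
Mark H: refs=I G, marked=A D F G H I
Unmarked (collected): B C E

Answer: 1 0 0 1 0 1 1 1 1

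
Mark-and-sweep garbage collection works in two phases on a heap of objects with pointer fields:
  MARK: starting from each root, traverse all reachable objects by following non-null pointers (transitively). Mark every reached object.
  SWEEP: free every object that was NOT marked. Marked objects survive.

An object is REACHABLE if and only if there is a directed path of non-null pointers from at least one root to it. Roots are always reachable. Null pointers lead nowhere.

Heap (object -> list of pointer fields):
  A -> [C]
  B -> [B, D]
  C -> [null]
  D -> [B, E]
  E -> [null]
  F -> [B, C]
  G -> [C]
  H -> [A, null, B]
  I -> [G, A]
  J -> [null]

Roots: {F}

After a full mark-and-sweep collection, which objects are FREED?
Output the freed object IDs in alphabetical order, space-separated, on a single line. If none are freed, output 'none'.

Roots: F
Mark F: refs=B C, marked=F
Mark B: refs=B D, marked=B F
Mark C: refs=null, marked=B C F
Mark D: refs=B E, marked=B C D F
Mark E: refs=null, marked=B C D E F
Unmarked (collected): A G H I J

Answer: A G H I J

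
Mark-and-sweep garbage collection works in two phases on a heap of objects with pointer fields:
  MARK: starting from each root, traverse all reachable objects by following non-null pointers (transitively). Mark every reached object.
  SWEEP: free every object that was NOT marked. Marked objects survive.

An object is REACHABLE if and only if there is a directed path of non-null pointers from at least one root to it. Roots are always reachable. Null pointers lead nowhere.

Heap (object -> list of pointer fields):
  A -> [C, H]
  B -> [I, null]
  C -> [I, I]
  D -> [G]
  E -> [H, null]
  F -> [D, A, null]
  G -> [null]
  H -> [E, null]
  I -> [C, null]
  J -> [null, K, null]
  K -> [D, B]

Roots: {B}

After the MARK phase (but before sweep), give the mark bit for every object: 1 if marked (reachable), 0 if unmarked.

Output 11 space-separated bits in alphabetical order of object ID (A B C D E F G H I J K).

Answer: 0 1 1 0 0 0 0 0 1 0 0

Derivation:
Roots: B
Mark B: refs=I null, marked=B
Mark I: refs=C null, marked=B I
Mark C: refs=I I, marked=B C I
Unmarked (collected): A D E F G H J K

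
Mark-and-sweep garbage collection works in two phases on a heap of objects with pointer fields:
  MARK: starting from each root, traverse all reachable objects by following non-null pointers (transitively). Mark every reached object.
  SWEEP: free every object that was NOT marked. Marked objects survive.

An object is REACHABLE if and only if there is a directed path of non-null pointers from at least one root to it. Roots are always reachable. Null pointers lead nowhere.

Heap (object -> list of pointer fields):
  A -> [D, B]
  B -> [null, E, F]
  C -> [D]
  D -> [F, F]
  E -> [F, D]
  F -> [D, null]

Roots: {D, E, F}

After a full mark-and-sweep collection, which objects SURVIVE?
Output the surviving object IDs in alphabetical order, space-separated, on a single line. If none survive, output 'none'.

Answer: D E F

Derivation:
Roots: D E F
Mark D: refs=F F, marked=D
Mark E: refs=F D, marked=D E
Mark F: refs=D null, marked=D E F
Unmarked (collected): A B C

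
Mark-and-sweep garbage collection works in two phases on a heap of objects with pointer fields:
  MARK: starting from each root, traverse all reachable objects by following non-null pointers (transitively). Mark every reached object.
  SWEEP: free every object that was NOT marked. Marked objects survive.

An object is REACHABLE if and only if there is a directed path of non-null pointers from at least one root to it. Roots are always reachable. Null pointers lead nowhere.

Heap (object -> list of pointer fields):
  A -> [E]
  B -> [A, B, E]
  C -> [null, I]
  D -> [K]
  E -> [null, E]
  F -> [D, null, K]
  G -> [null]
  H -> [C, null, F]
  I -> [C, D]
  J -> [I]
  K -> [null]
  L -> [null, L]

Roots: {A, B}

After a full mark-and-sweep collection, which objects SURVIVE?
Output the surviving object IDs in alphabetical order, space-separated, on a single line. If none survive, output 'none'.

Answer: A B E

Derivation:
Roots: A B
Mark A: refs=E, marked=A
Mark B: refs=A B E, marked=A B
Mark E: refs=null E, marked=A B E
Unmarked (collected): C D F G H I J K L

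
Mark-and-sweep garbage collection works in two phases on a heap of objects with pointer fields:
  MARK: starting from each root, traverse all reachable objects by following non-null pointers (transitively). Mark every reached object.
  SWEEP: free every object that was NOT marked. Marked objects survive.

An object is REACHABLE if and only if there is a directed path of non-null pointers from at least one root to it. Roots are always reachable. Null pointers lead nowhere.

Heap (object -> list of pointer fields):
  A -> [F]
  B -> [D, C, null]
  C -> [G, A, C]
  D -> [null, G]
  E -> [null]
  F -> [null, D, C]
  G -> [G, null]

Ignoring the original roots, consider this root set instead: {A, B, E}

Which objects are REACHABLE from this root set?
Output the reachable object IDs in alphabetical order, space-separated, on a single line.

Answer: A B C D E F G

Derivation:
Roots: A B E
Mark A: refs=F, marked=A
Mark B: refs=D C null, marked=A B
Mark E: refs=null, marked=A B E
Mark F: refs=null D C, marked=A B E F
Mark D: refs=null G, marked=A B D E F
Mark C: refs=G A C, marked=A B C D E F
Mark G: refs=G null, marked=A B C D E F G
Unmarked (collected): (none)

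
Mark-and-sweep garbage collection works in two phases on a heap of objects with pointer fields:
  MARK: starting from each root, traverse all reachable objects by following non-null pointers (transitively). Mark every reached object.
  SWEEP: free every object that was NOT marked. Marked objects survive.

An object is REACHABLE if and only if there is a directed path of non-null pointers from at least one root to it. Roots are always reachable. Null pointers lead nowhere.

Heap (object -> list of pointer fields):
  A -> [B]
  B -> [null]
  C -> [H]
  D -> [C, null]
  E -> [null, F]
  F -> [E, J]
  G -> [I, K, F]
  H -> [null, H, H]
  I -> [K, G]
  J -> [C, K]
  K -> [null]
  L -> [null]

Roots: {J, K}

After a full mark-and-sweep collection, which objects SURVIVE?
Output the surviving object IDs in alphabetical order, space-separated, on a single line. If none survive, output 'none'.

Answer: C H J K

Derivation:
Roots: J K
Mark J: refs=C K, marked=J
Mark K: refs=null, marked=J K
Mark C: refs=H, marked=C J K
Mark H: refs=null H H, marked=C H J K
Unmarked (collected): A B D E F G I L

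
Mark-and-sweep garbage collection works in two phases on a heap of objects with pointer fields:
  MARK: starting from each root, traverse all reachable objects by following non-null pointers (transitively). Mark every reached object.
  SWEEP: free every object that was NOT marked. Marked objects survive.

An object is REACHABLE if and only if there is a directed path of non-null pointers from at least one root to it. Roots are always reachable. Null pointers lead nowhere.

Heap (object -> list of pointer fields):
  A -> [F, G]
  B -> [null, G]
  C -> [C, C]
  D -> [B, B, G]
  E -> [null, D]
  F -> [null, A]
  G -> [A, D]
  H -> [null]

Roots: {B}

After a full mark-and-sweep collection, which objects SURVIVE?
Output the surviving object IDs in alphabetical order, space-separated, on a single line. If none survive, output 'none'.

Answer: A B D F G

Derivation:
Roots: B
Mark B: refs=null G, marked=B
Mark G: refs=A D, marked=B G
Mark A: refs=F G, marked=A B G
Mark D: refs=B B G, marked=A B D G
Mark F: refs=null A, marked=A B D F G
Unmarked (collected): C E H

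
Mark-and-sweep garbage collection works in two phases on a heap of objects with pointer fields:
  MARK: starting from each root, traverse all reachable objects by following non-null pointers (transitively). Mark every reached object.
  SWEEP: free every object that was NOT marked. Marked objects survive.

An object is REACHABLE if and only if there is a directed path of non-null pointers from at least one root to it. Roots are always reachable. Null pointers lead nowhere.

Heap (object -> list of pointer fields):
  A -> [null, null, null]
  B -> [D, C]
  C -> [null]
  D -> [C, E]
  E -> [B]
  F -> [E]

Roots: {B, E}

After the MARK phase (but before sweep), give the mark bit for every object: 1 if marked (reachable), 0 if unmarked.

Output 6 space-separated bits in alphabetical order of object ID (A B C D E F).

Answer: 0 1 1 1 1 0

Derivation:
Roots: B E
Mark B: refs=D C, marked=B
Mark E: refs=B, marked=B E
Mark D: refs=C E, marked=B D E
Mark C: refs=null, marked=B C D E
Unmarked (collected): A F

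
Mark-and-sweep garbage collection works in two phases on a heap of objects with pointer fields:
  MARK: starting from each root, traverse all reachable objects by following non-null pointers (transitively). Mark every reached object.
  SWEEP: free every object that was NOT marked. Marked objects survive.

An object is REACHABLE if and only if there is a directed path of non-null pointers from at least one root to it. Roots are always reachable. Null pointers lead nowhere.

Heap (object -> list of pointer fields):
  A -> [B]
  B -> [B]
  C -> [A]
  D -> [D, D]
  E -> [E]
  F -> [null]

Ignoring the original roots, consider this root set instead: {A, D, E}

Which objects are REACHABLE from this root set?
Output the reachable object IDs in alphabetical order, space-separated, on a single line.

Answer: A B D E

Derivation:
Roots: A D E
Mark A: refs=B, marked=A
Mark D: refs=D D, marked=A D
Mark E: refs=E, marked=A D E
Mark B: refs=B, marked=A B D E
Unmarked (collected): C F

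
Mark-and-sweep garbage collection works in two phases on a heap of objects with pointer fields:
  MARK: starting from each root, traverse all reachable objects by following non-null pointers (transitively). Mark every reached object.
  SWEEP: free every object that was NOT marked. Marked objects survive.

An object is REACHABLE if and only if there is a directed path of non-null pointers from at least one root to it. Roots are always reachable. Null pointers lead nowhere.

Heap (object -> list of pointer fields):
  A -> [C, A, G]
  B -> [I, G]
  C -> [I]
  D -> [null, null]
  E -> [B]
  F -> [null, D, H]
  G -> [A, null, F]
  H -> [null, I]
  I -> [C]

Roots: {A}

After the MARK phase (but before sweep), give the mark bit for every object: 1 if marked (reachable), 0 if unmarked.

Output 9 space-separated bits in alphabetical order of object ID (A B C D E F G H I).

Answer: 1 0 1 1 0 1 1 1 1

Derivation:
Roots: A
Mark A: refs=C A G, marked=A
Mark C: refs=I, marked=A C
Mark G: refs=A null F, marked=A C G
Mark I: refs=C, marked=A C G I
Mark F: refs=null D H, marked=A C F G I
Mark D: refs=null null, marked=A C D F G I
Mark H: refs=null I, marked=A C D F G H I
Unmarked (collected): B E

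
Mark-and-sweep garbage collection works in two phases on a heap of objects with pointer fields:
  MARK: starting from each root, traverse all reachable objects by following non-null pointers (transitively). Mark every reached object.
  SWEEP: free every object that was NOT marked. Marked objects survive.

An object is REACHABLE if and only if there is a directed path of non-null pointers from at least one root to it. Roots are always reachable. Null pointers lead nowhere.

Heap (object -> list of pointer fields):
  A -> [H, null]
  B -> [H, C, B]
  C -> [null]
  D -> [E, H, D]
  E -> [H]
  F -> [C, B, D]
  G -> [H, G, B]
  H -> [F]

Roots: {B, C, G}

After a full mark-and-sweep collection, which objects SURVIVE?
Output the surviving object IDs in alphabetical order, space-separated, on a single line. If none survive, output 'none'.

Answer: B C D E F G H

Derivation:
Roots: B C G
Mark B: refs=H C B, marked=B
Mark C: refs=null, marked=B C
Mark G: refs=H G B, marked=B C G
Mark H: refs=F, marked=B C G H
Mark F: refs=C B D, marked=B C F G H
Mark D: refs=E H D, marked=B C D F G H
Mark E: refs=H, marked=B C D E F G H
Unmarked (collected): A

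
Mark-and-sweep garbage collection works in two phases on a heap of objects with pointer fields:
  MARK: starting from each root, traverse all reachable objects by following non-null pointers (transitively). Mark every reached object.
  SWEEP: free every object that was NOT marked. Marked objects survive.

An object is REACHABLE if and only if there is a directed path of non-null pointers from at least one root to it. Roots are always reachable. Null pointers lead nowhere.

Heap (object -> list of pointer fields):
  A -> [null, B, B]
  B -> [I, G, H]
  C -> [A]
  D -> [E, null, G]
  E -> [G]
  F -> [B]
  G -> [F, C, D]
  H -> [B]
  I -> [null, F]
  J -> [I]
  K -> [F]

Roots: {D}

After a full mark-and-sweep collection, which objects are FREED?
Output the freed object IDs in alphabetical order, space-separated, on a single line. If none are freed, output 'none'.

Answer: J K

Derivation:
Roots: D
Mark D: refs=E null G, marked=D
Mark E: refs=G, marked=D E
Mark G: refs=F C D, marked=D E G
Mark F: refs=B, marked=D E F G
Mark C: refs=A, marked=C D E F G
Mark B: refs=I G H, marked=B C D E F G
Mark A: refs=null B B, marked=A B C D E F G
Mark I: refs=null F, marked=A B C D E F G I
Mark H: refs=B, marked=A B C D E F G H I
Unmarked (collected): J K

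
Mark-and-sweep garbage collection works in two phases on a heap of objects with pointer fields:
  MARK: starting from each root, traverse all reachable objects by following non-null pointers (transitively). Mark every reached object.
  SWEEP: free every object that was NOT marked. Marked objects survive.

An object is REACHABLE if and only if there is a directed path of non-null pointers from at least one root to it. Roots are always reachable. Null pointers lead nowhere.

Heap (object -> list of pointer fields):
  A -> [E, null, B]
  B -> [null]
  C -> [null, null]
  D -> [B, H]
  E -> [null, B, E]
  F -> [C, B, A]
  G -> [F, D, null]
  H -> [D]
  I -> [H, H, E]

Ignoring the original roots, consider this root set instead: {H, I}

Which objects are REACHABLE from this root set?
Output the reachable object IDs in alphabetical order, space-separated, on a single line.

Roots: H I
Mark H: refs=D, marked=H
Mark I: refs=H H E, marked=H I
Mark D: refs=B H, marked=D H I
Mark E: refs=null B E, marked=D E H I
Mark B: refs=null, marked=B D E H I
Unmarked (collected): A C F G

Answer: B D E H I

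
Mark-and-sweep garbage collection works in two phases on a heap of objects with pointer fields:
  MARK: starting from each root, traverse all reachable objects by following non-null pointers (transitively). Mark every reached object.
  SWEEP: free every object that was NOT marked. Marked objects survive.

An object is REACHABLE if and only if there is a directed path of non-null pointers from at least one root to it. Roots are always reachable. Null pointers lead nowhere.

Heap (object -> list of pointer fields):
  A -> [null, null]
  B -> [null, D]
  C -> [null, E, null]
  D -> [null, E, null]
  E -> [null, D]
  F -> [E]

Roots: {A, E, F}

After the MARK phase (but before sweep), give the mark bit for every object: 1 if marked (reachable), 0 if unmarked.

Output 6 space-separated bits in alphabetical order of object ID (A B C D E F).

Answer: 1 0 0 1 1 1

Derivation:
Roots: A E F
Mark A: refs=null null, marked=A
Mark E: refs=null D, marked=A E
Mark F: refs=E, marked=A E F
Mark D: refs=null E null, marked=A D E F
Unmarked (collected): B C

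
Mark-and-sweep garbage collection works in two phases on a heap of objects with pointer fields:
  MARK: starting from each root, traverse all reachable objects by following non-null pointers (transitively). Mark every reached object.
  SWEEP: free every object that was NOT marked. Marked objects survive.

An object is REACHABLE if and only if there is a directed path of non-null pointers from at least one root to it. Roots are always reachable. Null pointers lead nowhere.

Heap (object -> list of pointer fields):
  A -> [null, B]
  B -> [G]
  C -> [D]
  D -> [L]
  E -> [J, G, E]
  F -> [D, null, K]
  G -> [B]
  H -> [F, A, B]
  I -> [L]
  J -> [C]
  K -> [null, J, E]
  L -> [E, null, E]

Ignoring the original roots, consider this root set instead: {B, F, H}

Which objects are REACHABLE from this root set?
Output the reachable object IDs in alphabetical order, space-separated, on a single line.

Roots: B F H
Mark B: refs=G, marked=B
Mark F: refs=D null K, marked=B F
Mark H: refs=F A B, marked=B F H
Mark G: refs=B, marked=B F G H
Mark D: refs=L, marked=B D F G H
Mark K: refs=null J E, marked=B D F G H K
Mark A: refs=null B, marked=A B D F G H K
Mark L: refs=E null E, marked=A B D F G H K L
Mark J: refs=C, marked=A B D F G H J K L
Mark E: refs=J G E, marked=A B D E F G H J K L
Mark C: refs=D, marked=A B C D E F G H J K L
Unmarked (collected): I

Answer: A B C D E F G H J K L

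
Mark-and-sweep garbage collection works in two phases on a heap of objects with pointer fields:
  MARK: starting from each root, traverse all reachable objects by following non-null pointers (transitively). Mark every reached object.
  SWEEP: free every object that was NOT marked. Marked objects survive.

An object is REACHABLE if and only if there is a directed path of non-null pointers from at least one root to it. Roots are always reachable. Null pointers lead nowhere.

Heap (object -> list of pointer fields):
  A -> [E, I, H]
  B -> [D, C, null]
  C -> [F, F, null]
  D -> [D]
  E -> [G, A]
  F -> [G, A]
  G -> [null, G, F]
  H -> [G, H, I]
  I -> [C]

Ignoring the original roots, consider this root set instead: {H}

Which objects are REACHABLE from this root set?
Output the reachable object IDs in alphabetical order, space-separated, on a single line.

Roots: H
Mark H: refs=G H I, marked=H
Mark G: refs=null G F, marked=G H
Mark I: refs=C, marked=G H I
Mark F: refs=G A, marked=F G H I
Mark C: refs=F F null, marked=C F G H I
Mark A: refs=E I H, marked=A C F G H I
Mark E: refs=G A, marked=A C E F G H I
Unmarked (collected): B D

Answer: A C E F G H I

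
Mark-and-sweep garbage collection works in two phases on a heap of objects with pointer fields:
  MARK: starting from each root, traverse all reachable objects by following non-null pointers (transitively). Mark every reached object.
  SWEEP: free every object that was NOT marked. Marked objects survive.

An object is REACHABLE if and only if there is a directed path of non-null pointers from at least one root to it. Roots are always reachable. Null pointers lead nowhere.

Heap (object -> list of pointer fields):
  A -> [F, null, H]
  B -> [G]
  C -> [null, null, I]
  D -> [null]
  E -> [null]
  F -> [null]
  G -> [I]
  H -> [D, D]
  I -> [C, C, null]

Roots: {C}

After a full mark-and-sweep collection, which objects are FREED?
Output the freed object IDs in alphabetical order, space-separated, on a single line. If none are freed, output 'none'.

Roots: C
Mark C: refs=null null I, marked=C
Mark I: refs=C C null, marked=C I
Unmarked (collected): A B D E F G H

Answer: A B D E F G H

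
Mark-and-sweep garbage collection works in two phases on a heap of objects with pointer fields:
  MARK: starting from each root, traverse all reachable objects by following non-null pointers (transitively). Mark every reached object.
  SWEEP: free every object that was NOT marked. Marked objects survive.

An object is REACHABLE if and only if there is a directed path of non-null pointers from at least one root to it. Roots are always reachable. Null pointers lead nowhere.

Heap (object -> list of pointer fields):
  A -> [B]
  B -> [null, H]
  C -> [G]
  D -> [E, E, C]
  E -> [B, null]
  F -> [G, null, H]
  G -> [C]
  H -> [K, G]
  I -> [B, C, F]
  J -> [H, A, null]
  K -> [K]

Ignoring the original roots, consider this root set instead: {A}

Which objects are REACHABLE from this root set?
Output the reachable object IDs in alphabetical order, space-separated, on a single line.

Answer: A B C G H K

Derivation:
Roots: A
Mark A: refs=B, marked=A
Mark B: refs=null H, marked=A B
Mark H: refs=K G, marked=A B H
Mark K: refs=K, marked=A B H K
Mark G: refs=C, marked=A B G H K
Mark C: refs=G, marked=A B C G H K
Unmarked (collected): D E F I J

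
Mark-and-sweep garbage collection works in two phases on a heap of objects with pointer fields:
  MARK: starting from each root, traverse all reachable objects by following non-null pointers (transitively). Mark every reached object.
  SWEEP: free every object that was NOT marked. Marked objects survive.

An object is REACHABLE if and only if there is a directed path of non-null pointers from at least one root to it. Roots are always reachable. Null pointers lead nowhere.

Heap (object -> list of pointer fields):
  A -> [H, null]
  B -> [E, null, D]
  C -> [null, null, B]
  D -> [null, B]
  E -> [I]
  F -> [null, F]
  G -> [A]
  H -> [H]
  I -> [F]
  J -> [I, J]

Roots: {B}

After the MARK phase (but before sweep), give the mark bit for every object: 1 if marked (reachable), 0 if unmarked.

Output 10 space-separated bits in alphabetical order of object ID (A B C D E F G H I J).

Answer: 0 1 0 1 1 1 0 0 1 0

Derivation:
Roots: B
Mark B: refs=E null D, marked=B
Mark E: refs=I, marked=B E
Mark D: refs=null B, marked=B D E
Mark I: refs=F, marked=B D E I
Mark F: refs=null F, marked=B D E F I
Unmarked (collected): A C G H J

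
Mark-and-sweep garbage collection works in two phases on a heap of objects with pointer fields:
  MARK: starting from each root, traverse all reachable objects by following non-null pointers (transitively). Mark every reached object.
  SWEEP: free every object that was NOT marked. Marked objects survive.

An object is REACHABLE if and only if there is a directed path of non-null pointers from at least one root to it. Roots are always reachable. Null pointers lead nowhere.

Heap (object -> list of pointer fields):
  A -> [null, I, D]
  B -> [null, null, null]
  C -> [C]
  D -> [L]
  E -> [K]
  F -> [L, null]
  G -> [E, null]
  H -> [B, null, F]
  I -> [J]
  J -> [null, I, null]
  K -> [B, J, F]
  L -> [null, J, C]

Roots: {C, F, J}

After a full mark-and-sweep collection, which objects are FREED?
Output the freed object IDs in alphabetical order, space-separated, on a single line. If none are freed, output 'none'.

Roots: C F J
Mark C: refs=C, marked=C
Mark F: refs=L null, marked=C F
Mark J: refs=null I null, marked=C F J
Mark L: refs=null J C, marked=C F J L
Mark I: refs=J, marked=C F I J L
Unmarked (collected): A B D E G H K

Answer: A B D E G H K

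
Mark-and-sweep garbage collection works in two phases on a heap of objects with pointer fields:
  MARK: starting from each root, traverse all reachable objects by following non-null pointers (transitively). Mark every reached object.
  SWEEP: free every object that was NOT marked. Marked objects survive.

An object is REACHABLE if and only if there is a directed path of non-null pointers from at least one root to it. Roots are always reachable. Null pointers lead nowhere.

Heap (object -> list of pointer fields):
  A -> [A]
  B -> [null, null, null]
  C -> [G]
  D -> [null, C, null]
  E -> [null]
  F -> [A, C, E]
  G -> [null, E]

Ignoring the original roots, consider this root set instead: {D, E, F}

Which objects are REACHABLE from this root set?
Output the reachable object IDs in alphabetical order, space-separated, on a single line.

Answer: A C D E F G

Derivation:
Roots: D E F
Mark D: refs=null C null, marked=D
Mark E: refs=null, marked=D E
Mark F: refs=A C E, marked=D E F
Mark C: refs=G, marked=C D E F
Mark A: refs=A, marked=A C D E F
Mark G: refs=null E, marked=A C D E F G
Unmarked (collected): B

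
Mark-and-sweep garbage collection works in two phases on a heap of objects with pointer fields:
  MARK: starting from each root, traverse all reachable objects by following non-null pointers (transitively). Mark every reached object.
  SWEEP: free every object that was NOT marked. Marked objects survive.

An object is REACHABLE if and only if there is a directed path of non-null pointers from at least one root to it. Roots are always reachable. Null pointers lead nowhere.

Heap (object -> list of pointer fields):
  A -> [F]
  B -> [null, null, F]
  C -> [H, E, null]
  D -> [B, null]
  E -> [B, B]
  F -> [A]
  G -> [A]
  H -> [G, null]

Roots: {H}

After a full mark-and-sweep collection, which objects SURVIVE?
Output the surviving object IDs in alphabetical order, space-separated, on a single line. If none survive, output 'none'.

Answer: A F G H

Derivation:
Roots: H
Mark H: refs=G null, marked=H
Mark G: refs=A, marked=G H
Mark A: refs=F, marked=A G H
Mark F: refs=A, marked=A F G H
Unmarked (collected): B C D E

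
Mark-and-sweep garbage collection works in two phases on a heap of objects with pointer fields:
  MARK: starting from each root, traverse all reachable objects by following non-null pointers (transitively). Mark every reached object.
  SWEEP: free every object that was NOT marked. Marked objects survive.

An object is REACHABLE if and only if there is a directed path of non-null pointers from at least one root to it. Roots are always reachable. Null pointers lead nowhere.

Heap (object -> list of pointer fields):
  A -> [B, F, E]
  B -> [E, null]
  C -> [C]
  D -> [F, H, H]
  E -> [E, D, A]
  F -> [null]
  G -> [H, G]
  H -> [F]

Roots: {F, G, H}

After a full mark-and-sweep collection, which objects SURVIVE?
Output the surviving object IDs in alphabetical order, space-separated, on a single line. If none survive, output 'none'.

Roots: F G H
Mark F: refs=null, marked=F
Mark G: refs=H G, marked=F G
Mark H: refs=F, marked=F G H
Unmarked (collected): A B C D E

Answer: F G H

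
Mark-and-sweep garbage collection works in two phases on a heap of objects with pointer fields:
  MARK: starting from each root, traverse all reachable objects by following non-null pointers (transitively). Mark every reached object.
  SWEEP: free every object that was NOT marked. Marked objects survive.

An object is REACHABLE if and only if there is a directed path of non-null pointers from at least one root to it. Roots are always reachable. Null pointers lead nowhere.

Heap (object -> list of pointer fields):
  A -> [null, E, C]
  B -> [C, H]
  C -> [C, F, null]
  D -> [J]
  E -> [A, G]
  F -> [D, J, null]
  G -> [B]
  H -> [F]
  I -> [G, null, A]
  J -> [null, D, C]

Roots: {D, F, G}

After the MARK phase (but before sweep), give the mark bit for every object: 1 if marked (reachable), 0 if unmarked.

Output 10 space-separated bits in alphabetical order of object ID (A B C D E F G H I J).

Roots: D F G
Mark D: refs=J, marked=D
Mark F: refs=D J null, marked=D F
Mark G: refs=B, marked=D F G
Mark J: refs=null D C, marked=D F G J
Mark B: refs=C H, marked=B D F G J
Mark C: refs=C F null, marked=B C D F G J
Mark H: refs=F, marked=B C D F G H J
Unmarked (collected): A E I

Answer: 0 1 1 1 0 1 1 1 0 1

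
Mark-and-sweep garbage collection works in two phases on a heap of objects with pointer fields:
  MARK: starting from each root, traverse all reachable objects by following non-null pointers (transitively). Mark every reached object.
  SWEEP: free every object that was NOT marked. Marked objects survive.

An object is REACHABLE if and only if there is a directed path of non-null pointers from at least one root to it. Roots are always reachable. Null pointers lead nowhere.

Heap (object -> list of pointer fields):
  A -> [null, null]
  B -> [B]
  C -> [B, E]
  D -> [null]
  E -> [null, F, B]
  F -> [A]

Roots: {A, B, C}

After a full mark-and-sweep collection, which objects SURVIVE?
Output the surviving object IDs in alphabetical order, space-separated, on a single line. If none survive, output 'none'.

Answer: A B C E F

Derivation:
Roots: A B C
Mark A: refs=null null, marked=A
Mark B: refs=B, marked=A B
Mark C: refs=B E, marked=A B C
Mark E: refs=null F B, marked=A B C E
Mark F: refs=A, marked=A B C E F
Unmarked (collected): D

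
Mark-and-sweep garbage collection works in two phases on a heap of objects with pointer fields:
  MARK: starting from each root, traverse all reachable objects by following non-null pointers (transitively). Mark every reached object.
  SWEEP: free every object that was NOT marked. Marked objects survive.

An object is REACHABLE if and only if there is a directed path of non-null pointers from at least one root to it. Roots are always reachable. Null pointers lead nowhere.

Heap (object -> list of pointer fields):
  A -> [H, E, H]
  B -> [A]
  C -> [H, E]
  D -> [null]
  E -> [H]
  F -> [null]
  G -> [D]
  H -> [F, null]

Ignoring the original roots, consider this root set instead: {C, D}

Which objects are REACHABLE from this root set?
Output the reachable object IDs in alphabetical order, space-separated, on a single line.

Answer: C D E F H

Derivation:
Roots: C D
Mark C: refs=H E, marked=C
Mark D: refs=null, marked=C D
Mark H: refs=F null, marked=C D H
Mark E: refs=H, marked=C D E H
Mark F: refs=null, marked=C D E F H
Unmarked (collected): A B G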